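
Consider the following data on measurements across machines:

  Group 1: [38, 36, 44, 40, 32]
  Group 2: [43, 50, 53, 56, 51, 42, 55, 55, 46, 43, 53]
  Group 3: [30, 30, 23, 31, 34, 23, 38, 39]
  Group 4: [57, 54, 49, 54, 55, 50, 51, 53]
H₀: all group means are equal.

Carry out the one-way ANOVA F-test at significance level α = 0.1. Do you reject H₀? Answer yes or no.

Group means [38.00, 49.73, 31.00, 52.88], grand mean 44.000
SSB = Σnᵢ(x̄ᵢ−x̄)² = 2522.943; SSW = ΣΣ(x−x̄ᵢ)² = 665.057
MSB = 2522.943/3 = 840.9811; MSW = 665.057/28 = 23.7520
F = MSB/MSW = 35.4067
df = (3, 28)
p-value (upper-tail) = 0.00000
At α=0.1: p < α → reject H₀

reject H₀: yes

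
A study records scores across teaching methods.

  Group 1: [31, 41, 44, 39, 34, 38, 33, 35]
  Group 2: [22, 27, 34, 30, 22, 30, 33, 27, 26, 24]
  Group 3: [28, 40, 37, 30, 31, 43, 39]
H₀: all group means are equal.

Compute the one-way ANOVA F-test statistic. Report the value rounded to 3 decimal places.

Group means [36.88, 27.50, 35.43], grand mean 32.720
SSB = Σnᵢ(x̄ᵢ−x̄)² = 461.951; SSW = ΣΣ(x−x̄ᵢ)² = 493.089
MSB = 461.951/2 = 230.9754; MSW = 493.089/22 = 22.4131
F = MSB/MSW = 10.3054
df = (2, 22)

test statistic = 10.305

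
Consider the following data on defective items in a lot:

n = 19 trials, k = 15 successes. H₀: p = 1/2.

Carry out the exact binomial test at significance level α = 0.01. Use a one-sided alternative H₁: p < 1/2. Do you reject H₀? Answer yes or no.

Exact binomial: n=19, k=15, p₀=1/2=0.5000
P(X≤15) from Σ C(n,i)·p₀^i·(1−p₀)^(n−i)
p-value (one-sided, H₁ less) = 0.99779
At α=0.01: p ≥ α → fail to reject H₀

reject H₀: no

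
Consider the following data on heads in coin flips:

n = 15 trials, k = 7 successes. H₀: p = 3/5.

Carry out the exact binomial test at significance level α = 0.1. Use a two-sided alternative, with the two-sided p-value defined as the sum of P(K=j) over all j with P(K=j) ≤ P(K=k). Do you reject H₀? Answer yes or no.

Exact binomial: n=15, k=7, p₀=3/5=0.6000
P(X=j) = C(n,j)·p₀^j·(1−p₀)^(n−j); p = Σ P(X=j) over j with P(X=j) ≤ P(X=7)
p-value (two-sided) = 0.30361
At α=0.1: p ≥ α → fail to reject H₀

reject H₀: no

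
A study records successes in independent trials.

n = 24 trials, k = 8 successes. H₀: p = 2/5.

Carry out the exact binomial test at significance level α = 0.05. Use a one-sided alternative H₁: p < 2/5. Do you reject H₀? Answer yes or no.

Exact binomial: n=24, k=8, p₀=2/5=0.4000
P(X≤8) from Σ C(n,i)·p₀^i·(1−p₀)^(n−i)
p-value (one-sided, H₁ less) = 0.32792
At α=0.05: p ≥ α → fail to reject H₀

reject H₀: no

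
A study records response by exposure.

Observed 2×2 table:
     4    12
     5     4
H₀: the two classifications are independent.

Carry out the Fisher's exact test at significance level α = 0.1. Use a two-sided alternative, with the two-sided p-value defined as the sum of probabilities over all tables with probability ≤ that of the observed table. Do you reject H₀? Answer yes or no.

reject H₀: no

Margins: r₁=16, r₂=9, c₁=9, c₂=16, n=25
p_obs = C(16,4)·C(9,5)/C(25,9); sum pmf over tables with pmf ≤ p_obs
p-value (two-sided) = 0.19976
At α=0.1: p ≥ α → fail to reject H₀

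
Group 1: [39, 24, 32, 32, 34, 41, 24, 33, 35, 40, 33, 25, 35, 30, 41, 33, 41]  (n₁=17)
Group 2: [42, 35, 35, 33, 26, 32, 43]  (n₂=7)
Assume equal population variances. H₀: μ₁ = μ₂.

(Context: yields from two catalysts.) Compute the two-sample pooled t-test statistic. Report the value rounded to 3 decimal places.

x̄₁=33.647, s₁=5.678, n₁=17
x̄₂=35.143, s₂=5.872, n₂=7
s_p² = [16·5.678² + 6·5.872²]/22 = 32.8518
SE = √(s_p²·(1/17+1/7)) = 2.5740
t = (33.647−35.143)/2.5740 = -0.5811
df = 22

test statistic = -0.581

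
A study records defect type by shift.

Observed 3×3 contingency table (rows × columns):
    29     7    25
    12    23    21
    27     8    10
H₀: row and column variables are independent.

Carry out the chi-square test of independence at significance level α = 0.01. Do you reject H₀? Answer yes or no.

reject H₀: yes

Row totals [61, 56, 45], col totals [68, 38, 56], n=162
χ² = (29−25.60)²/25.60 + (7−14.31)²/14.31 + (25−21.09)²/21.09 + (12−23.51)²/23.51 + (23−13.14)²/13.14 + (21−19.36)²/19.36 + (27−18.89)²/18.89 + (8−10.56)²/10.56 + (10−15.56)²/15.56 = 24.1744
df = 4
p-value (upper-tail) = 0.00007
At α=0.01: p < α → reject H₀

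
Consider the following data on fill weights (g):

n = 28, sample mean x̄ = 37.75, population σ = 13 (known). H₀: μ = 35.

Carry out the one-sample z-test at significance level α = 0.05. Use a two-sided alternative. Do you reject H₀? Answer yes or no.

SE = σ/√n = 13/√28 = 2.4568
z = (x̄−μ₀)/SE = (37.75−35)/2.4568 = 1.1194
p-value (two-sided) = 0.26299
At α=0.05: p ≥ α → fail to reject H₀

reject H₀: no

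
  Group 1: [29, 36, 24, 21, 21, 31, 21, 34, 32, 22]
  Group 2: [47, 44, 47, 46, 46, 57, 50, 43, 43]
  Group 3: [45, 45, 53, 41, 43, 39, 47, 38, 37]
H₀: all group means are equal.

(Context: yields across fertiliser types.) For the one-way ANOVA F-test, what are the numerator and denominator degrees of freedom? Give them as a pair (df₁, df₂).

k = 3 groups, N = 28 total
df = (k−1, N−k) = (3−1, 28−3) = (2, 25)

degrees of freedom = [2, 25]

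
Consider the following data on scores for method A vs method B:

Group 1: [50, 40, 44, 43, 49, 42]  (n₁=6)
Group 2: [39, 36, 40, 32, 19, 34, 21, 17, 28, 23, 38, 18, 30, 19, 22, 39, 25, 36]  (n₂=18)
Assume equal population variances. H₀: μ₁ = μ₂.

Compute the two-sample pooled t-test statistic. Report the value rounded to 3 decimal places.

x̄₁=44.667, s₁=3.983, n₁=6
x̄₂=28.667, s₂=8.275, n₂=18
s_p² = [5·3.983² + 17·8.275²]/22 = 56.5152
SE = √(s_p²·(1/6+1/18)) = 3.5439
t = (44.667−28.667)/3.5439 = 4.5149
df = 22

test statistic = 4.515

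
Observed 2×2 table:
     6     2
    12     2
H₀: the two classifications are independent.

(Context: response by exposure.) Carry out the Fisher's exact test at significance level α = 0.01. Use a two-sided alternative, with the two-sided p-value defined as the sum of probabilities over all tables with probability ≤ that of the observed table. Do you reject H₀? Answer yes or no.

reject H₀: no

Margins: r₁=8, r₂=14, c₁=18, c₂=4, n=22
p_obs = C(8,6)·C(14,12)/C(22,18); sum pmf over tables with pmf ≤ p_obs
p-value (two-sided) = 0.60191
At α=0.01: p ≥ α → fail to reject H₀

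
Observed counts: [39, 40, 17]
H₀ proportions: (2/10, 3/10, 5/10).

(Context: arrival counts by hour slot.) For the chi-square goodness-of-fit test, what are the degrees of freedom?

df = k − 1 = 3 − 1 = 2

degrees of freedom = 2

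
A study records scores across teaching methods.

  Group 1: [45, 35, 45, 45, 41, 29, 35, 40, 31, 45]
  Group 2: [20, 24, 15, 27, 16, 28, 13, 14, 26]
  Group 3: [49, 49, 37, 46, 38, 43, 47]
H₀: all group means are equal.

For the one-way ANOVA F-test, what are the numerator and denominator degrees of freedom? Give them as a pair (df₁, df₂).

k = 3 groups, N = 26 total
df = (k−1, N−k) = (3−1, 26−3) = (2, 23)

degrees of freedom = [2, 23]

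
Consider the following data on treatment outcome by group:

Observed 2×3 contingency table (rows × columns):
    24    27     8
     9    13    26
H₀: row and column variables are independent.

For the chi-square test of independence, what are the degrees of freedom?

df = (r−1)(c−1) = (2−1)·(3−1) = 2

degrees of freedom = 2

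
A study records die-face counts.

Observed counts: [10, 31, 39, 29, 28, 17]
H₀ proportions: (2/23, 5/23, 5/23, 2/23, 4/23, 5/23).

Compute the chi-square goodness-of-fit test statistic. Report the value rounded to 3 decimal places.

n = 154; E_i = n·p_i = [13.39, 33.48, 33.48, 13.39, 26.78, 33.48]
χ² = (10−13.39)²/13.39 + (31−33.48)²/33.48 + (39−33.48)²/33.48 + (29−13.39)²/13.39 + (28−26.78)²/26.78 + (17−33.48)²/33.48 = 28.3123
df = 5

test statistic = 28.312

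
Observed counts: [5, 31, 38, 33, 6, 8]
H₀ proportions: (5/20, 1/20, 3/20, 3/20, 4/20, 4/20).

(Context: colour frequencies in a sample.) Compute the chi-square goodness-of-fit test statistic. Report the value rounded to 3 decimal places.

test statistic = 182.361

n = 121; E_i = n·p_i = [30.25, 6.05, 18.15, 18.15, 24.20, 24.20]
χ² = (5−30.25)²/30.25 + (31−6.05)²/6.05 + (38−18.15)²/18.15 + (33−18.15)²/18.15 + (6−24.20)²/24.20 + (8−24.20)²/24.20 = 182.3609
df = 5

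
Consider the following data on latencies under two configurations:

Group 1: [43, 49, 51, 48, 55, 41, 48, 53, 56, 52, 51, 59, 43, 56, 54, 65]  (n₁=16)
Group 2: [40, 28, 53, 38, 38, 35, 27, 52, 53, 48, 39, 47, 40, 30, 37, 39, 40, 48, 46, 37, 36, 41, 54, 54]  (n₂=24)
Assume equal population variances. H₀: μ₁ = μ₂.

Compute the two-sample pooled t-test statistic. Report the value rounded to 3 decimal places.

test statistic = 4.109

x̄₁=51.500, s₁=6.250, n₁=16
x̄₂=41.667, s₂=8.085, n₂=24
s_p² = [15·6.250² + 23·8.085²]/38 = 54.9825
SE = √(s_p²·(1/16+1/24)) = 2.3932
t = (51.500−41.667)/2.3932 = 4.1089
df = 38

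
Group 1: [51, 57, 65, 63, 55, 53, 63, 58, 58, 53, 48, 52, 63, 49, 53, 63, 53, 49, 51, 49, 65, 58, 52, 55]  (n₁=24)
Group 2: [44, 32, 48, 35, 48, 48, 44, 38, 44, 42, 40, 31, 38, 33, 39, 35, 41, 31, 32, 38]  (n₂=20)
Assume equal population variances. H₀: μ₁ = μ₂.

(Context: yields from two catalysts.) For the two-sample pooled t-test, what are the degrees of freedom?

df = n₁ + n₂ − 2 = 24 + 20 − 2 = 42

degrees of freedom = 42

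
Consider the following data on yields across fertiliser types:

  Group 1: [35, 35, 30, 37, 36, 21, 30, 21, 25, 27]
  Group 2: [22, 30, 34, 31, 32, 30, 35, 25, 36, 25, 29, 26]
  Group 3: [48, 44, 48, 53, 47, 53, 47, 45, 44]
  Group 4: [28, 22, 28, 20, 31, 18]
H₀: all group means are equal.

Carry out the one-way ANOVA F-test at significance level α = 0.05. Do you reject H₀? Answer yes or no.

Group means [29.70, 29.58, 47.67, 24.50], grand mean 33.189
SSB = Σnᵢ(x̄ᵢ−x̄)² = 2617.159; SSW = ΣΣ(x−x̄ᵢ)² = 768.517
MSB = 2617.159/3 = 872.3863; MSW = 768.517/33 = 23.2884
F = MSB/MSW = 37.4601
df = (3, 33)
p-value (upper-tail) = 0.00000
At α=0.05: p < α → reject H₀

reject H₀: yes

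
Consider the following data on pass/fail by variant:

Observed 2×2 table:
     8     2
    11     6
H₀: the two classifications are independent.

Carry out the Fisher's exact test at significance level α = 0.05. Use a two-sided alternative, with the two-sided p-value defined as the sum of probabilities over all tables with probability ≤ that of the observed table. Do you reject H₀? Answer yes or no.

Margins: r₁=10, r₂=17, c₁=19, c₂=8, n=27
p_obs = C(10,8)·C(17,11)/C(27,19); sum pmf over tables with pmf ≤ p_obs
p-value (two-sided) = 0.66552
At α=0.05: p ≥ α → fail to reject H₀

reject H₀: no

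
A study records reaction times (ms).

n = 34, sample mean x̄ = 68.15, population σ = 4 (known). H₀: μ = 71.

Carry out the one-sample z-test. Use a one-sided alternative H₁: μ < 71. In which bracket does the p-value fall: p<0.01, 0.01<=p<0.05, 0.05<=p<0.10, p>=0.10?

p-value bracket: p<0.01

SE = σ/√n = 4/√34 = 0.6860
z = (x̄−μ₀)/SE = (68.15−71)/0.6860 = -4.1546
p-value (one-sided, H₁ less) = 0.00002
→ bracket: p<0.01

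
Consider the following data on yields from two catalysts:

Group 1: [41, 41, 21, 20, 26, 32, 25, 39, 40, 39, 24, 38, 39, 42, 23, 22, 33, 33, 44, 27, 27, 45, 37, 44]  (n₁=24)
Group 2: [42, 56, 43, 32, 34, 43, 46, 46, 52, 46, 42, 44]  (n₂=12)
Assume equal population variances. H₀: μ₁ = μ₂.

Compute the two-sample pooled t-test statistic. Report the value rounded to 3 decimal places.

test statistic = -3.782

x̄₁=33.417, s₁=8.314, n₁=24
x̄₂=43.833, s₂=6.562, n₂=12
s_p² = [23·8.314² + 11·6.562²]/34 = 60.6912
SE = √(s_p²·(1/24+1/12)) = 2.7543
t = (33.417−43.833)/2.7543 = -3.7819
df = 34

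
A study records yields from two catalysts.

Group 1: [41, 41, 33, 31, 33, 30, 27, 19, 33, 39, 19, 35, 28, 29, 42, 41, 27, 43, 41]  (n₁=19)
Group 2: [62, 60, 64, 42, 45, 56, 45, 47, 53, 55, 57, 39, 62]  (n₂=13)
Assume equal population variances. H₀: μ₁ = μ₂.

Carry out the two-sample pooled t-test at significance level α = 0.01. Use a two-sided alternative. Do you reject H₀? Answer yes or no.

reject H₀: yes

x̄₁=33.263, s₁=7.430, n₁=19
x̄₂=52.846, s₂=8.375, n₂=13
s_p² = [18·7.430² + 12·8.375²]/30 = 61.1792
SE = √(s_p²·(1/19+1/13)) = 2.8153
t = (33.263−52.846)/2.8153 = -6.9559
df = 30
p-value (two-sided) = 0.00000
At α=0.01: p < α → reject H₀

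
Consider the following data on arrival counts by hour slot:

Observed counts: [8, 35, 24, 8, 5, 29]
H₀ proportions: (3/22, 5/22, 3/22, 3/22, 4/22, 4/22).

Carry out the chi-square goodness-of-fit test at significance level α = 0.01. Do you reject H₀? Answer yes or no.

reject H₀: yes

n = 109; E_i = n·p_i = [14.86, 24.77, 14.86, 14.86, 19.82, 19.82]
χ² = (8−14.86)²/14.86 + (35−24.77)²/24.77 + (24−14.86)²/14.86 + (8−14.86)²/14.86 + (5−19.82)²/19.82 + (29−19.82)²/19.82 = 31.5107
df = 5
p-value (upper-tail) = 0.00001
At α=0.01: p < α → reject H₀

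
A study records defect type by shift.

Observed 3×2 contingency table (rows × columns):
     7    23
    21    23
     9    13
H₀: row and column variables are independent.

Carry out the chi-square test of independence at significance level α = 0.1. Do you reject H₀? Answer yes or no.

Row totals [30, 44, 22], col totals [37, 59], n=96
χ² = (7−11.56)²/11.56 + (23−18.44)²/18.44 + (21−16.96)²/16.96 + (23−27.04)²/27.04 + (9−8.48)²/8.48 + (13−13.52)²/13.52 = 4.5487
df = 2
p-value (upper-tail) = 0.10286
At α=0.1: p ≥ α → fail to reject H₀

reject H₀: no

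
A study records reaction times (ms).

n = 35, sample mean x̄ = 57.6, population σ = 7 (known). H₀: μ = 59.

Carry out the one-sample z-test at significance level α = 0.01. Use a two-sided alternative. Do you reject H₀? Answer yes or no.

SE = σ/√n = 7/√35 = 1.1832
z = (x̄−μ₀)/SE = (57.6−59)/1.1832 = -1.1832
p-value (two-sided) = 0.23672
At α=0.01: p ≥ α → fail to reject H₀

reject H₀: no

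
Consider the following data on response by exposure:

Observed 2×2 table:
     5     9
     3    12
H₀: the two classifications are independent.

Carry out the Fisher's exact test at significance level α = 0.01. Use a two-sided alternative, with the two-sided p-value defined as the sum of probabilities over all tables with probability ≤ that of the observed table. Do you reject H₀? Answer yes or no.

reject H₀: no

Margins: r₁=14, r₂=15, c₁=8, c₂=21, n=29
p_obs = C(14,5)·C(15,3)/C(29,8); sum pmf over tables with pmf ≤ p_obs
p-value (two-sided) = 0.42699
At α=0.01: p ≥ α → fail to reject H₀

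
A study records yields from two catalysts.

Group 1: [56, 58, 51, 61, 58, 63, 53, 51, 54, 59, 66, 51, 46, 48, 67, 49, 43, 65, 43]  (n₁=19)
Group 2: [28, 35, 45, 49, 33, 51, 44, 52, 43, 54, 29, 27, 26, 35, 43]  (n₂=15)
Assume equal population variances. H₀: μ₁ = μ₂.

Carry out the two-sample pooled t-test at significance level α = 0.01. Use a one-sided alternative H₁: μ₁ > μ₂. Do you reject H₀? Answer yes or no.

reject H₀: yes

x̄₁=54.842, s₁=7.478, n₁=19
x̄₂=39.600, s₂=9.738, n₂=15
s_p² = [18·7.478² + 14·9.738²]/32 = 72.9414
SE = √(s_p²·(1/19+1/15)) = 2.9499
t = (54.842−39.600)/2.9499 = 5.1670
df = 32
p-value (one-sided, H₁ greater) = 0.00001
At α=0.01: p < α → reject H₀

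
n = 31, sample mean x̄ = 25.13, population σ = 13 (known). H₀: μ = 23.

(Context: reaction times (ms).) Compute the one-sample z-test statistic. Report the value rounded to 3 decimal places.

test statistic = 0.912

SE = σ/√n = 13/√31 = 2.3349
z = (x̄−μ₀)/SE = (25.13−23)/2.3349 = 0.9123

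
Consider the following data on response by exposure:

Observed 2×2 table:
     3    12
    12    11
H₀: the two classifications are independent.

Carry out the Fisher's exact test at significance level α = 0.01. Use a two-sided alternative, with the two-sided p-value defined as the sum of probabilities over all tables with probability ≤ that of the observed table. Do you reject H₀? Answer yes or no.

Margins: r₁=15, r₂=23, c₁=15, c₂=23, n=38
p_obs = C(15,3)·C(23,12)/C(38,15); sum pmf over tables with pmf ≤ p_obs
p-value (two-sided) = 0.08838
At α=0.01: p ≥ α → fail to reject H₀

reject H₀: no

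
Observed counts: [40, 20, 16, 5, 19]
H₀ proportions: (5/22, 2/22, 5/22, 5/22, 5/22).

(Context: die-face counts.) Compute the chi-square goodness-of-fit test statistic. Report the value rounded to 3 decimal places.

n = 100; E_i = n·p_i = [22.73, 9.09, 22.73, 22.73, 22.73]
χ² = (40−22.73)²/22.73 + (20−9.09)²/9.09 + (16−22.73)²/22.73 + (5−22.73)²/22.73 + (19−22.73)²/22.73 = 42.6480
df = 4

test statistic = 42.648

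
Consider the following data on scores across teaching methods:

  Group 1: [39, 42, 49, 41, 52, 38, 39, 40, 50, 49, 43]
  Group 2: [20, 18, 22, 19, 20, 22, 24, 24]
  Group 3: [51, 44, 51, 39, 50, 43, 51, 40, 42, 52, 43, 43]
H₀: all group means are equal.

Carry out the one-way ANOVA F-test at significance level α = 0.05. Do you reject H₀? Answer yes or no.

Group means [43.82, 21.12, 45.75], grand mean 38.710
SSB = Σnᵢ(x̄ᵢ−x̄)² = 3355.626; SSW = ΣΣ(x−x̄ᵢ)² = 558.761
MSB = 3355.626/2 = 1677.8129; MSW = 558.761/28 = 19.9558
F = MSB/MSW = 84.0766
df = (2, 28)
p-value (upper-tail) = 0.00000
At α=0.05: p < α → reject H₀

reject H₀: yes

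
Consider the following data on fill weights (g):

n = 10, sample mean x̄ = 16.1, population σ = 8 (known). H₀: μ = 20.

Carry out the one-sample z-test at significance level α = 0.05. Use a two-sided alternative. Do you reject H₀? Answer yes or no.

SE = σ/√n = 8/√10 = 2.5298
z = (x̄−μ₀)/SE = (16.1−20)/2.5298 = -1.5416
p-value (two-sided) = 0.12317
At α=0.05: p ≥ α → fail to reject H₀

reject H₀: no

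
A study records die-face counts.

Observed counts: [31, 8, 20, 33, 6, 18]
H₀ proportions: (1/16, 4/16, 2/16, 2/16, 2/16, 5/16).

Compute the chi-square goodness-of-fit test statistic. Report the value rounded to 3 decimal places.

n = 116; E_i = n·p_i = [7.25, 29.00, 14.50, 14.50, 14.50, 36.25]
χ² = (31−7.25)²/7.25 + (8−29.00)²/29.00 + (20−14.50)²/14.50 + (33−14.50)²/14.50 + (6−14.50)²/14.50 + (18−36.25)²/36.25 = 132.8690
df = 5

test statistic = 132.869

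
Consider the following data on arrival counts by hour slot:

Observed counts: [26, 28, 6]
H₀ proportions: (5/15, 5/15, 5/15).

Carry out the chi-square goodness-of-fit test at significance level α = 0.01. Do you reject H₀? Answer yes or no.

n = 60; E_i = n·p_i = [20.00, 20.00, 20.00]
χ² = (26−20.00)²/20.00 + (28−20.00)²/20.00 + (6−20.00)²/20.00 = 14.8000
df = 2
p-value (upper-tail) = 0.00061
At α=0.01: p < α → reject H₀

reject H₀: yes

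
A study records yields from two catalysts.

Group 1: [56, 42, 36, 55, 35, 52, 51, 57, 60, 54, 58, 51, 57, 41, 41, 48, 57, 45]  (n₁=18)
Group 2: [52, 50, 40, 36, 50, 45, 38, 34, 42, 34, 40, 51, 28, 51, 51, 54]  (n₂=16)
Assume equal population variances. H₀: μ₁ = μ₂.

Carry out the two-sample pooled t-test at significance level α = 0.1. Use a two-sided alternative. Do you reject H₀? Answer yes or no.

reject H₀: yes

x̄₁=49.778, s₁=7.930, n₁=18
x̄₂=43.500, s₂=8.050, n₂=16
s_p² = [17·7.930² + 15·8.050²]/32 = 63.7847
SE = √(s_p²·(1/18+1/16)) = 2.7441
t = (49.778−43.500)/2.7441 = 2.2877
df = 32
p-value (two-sided) = 0.02891
At α=0.1: p < α → reject H₀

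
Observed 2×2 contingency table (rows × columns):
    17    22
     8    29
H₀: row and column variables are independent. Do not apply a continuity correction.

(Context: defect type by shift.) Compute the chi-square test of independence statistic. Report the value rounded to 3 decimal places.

test statistic = 4.151

Row totals [39, 37], col totals [25, 51], n=76
χ² = (17−12.83)²/12.83 + (22−26.17)²/26.17 + (8−12.17)²/12.17 + (29−24.83)²/24.83 = 4.1510
df = 1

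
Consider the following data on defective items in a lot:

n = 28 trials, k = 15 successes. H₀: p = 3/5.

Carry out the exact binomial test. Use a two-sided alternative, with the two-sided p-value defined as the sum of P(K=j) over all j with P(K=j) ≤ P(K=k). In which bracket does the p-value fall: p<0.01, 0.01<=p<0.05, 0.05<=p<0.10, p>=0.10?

p-value bracket: p>=0.10

Exact binomial: n=28, k=15, p₀=3/5=0.6000
P(X=j) = C(n,j)·p₀^j·(1−p₀)^(n−j); p = Σ P(X=j) over j with P(X=j) ≤ P(X=15)
p-value (two-sided) = 0.56380
→ bracket: p>=0.10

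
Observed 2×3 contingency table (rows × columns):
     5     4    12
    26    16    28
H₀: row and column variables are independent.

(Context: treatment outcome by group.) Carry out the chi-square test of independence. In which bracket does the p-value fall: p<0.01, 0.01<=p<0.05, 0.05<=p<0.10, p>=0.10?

p-value bracket: p>=0.10

Row totals [21, 70], col totals [31, 20, 40], n=91
χ² = (5−7.15)²/7.15 + (4−4.62)²/4.62 + (12−9.23)²/9.23 + (26−23.85)²/23.85 + (16−15.38)²/15.38 + (28−30.77)²/30.77 = 2.0297
df = 2
p-value (upper-tail) = 0.36246
→ bracket: p>=0.10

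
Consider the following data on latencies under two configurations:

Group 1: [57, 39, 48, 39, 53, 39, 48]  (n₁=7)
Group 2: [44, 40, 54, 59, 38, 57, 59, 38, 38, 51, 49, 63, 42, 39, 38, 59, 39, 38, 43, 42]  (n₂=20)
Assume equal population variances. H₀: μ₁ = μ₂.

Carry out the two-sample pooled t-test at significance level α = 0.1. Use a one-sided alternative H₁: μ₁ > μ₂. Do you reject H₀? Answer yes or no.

x̄₁=46.143, s₁=7.358, n₁=7
x̄₂=46.500, s₂=8.912, n₂=20
s_p² = [6·7.358² + 19·8.912²]/25 = 73.3543
SE = √(s_p²·(1/7+1/20)) = 3.7612
t = (46.143−46.500)/3.7612 = -0.0950
df = 25
p-value (one-sided, H₁ greater) = 0.53745
At α=0.1: p ≥ α → fail to reject H₀

reject H₀: no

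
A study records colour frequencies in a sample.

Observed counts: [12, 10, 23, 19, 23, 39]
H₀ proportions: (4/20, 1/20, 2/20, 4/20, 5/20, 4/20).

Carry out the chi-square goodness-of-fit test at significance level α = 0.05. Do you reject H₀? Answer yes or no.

n = 126; E_i = n·p_i = [25.20, 6.30, 12.60, 25.20, 31.50, 25.20]
χ² = (12−25.20)²/25.20 + (10−6.30)²/6.30 + (23−12.60)²/12.60 + (19−25.20)²/25.20 + (23−31.50)²/31.50 + (39−25.20)²/25.20 = 29.0476
df = 5
p-value (upper-tail) = 0.00002
At α=0.05: p < α → reject H₀

reject H₀: yes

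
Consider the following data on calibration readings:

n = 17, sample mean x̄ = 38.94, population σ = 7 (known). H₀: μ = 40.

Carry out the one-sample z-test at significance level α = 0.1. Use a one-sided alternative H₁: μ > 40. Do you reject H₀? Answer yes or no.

SE = σ/√n = 7/√17 = 1.6977
z = (x̄−μ₀)/SE = (38.94−40)/1.6977 = -0.6244
p-value (one-sided, H₁ greater) = 0.73380
At α=0.1: p ≥ α → fail to reject H₀

reject H₀: no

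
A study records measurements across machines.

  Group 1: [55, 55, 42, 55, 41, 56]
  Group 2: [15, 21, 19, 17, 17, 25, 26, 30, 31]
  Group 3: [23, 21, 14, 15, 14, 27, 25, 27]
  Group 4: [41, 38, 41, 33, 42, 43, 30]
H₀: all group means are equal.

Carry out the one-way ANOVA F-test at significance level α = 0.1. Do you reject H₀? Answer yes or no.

reject H₀: yes

Group means [50.67, 22.33, 20.75, 38.29], grand mean 31.300
SSB = Σnᵢ(x̄ᵢ−x̄)² = 4206.038; SSW = ΣΣ(x−x̄ᵢ)² = 904.262
MSB = 4206.038/3 = 1402.0127; MSW = 904.262/26 = 34.7793
F = MSB/MSW = 40.3117
df = (3, 26)
p-value (upper-tail) = 0.00000
At α=0.1: p < α → reject H₀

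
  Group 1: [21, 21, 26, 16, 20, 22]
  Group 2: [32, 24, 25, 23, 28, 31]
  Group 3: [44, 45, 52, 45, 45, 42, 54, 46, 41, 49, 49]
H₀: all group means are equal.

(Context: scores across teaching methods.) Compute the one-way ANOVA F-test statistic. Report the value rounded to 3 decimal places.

test statistic = 105.398

Group means [21.00, 27.17, 46.55], grand mean 34.826
SSB = Σnᵢ(x̄ᵢ−x̄)² = 3009.744; SSW = ΣΣ(x−x̄ᵢ)² = 285.561
MSB = 3009.744/2 = 1504.8719; MSW = 285.561/20 = 14.2780
F = MSB/MSW = 105.3977
df = (2, 20)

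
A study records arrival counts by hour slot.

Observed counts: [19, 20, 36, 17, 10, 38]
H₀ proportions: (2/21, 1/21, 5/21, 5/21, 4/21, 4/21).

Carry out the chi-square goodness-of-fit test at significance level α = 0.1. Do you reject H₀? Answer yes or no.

n = 140; E_i = n·p_i = [13.33, 6.67, 33.33, 33.33, 26.67, 26.67]
χ² = (19−13.33)²/13.33 + (20−6.67)²/6.67 + (36−33.33)²/33.33 + (17−33.33)²/33.33 + (10−26.67)²/26.67 + (38−26.67)²/26.67 = 52.5250
df = 5
p-value (upper-tail) = 0.00000
At α=0.1: p < α → reject H₀

reject H₀: yes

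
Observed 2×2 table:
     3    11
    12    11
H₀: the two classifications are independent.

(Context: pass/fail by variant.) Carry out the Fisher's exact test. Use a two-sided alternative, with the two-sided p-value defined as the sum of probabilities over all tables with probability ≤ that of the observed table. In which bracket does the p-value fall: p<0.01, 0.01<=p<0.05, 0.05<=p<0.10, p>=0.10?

p-value bracket: 0.05<=p<0.10

Margins: r₁=14, r₂=23, c₁=15, c₂=22, n=37
p_obs = C(14,3)·C(23,12)/C(37,15); sum pmf over tables with pmf ≤ p_obs
p-value (two-sided) = 0.09049
→ bracket: 0.05<=p<0.10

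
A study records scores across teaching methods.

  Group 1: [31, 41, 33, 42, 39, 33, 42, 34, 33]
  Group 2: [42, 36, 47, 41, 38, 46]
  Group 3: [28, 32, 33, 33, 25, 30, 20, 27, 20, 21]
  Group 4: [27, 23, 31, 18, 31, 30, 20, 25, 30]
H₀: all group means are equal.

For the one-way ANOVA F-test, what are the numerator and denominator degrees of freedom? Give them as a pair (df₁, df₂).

degrees of freedom = [3, 30]

k = 4 groups, N = 34 total
df = (k−1, N−k) = (4−1, 34−4) = (3, 30)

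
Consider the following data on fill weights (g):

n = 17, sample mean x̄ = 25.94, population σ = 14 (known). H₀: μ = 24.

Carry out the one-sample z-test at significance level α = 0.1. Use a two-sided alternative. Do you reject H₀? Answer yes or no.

SE = σ/√n = 14/√17 = 3.3955
z = (x̄−μ₀)/SE = (25.94−24)/3.3955 = 0.5713
p-value (two-sided) = 0.56777
At α=0.1: p ≥ α → fail to reject H₀

reject H₀: no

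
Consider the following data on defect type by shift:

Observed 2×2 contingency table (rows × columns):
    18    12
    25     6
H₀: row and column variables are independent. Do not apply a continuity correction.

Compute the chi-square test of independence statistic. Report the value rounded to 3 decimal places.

test statistic = 3.124

Row totals [30, 31], col totals [43, 18], n=61
χ² = (18−21.15)²/21.15 + (12−8.85)²/8.85 + (25−21.85)²/21.85 + (6−9.15)²/9.15 = 3.1240
df = 1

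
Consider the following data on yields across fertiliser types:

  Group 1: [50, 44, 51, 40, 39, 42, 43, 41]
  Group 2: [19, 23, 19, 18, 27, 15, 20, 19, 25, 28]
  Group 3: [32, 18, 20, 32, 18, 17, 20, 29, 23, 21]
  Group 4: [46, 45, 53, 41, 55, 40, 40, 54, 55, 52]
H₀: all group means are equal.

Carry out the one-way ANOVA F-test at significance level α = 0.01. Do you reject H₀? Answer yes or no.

reject H₀: yes

Group means [43.75, 21.30, 23.00, 48.10], grand mean 33.526
SSB = Σnᵢ(x̄ᵢ−x̄)² = 5562.974; SSW = ΣΣ(x−x̄ᵢ)² = 972.500
MSB = 5562.974/3 = 1854.3246; MSW = 972.500/34 = 28.6029
F = MSB/MSW = 64.8299
df = (3, 34)
p-value (upper-tail) = 0.00000
At α=0.01: p < α → reject H₀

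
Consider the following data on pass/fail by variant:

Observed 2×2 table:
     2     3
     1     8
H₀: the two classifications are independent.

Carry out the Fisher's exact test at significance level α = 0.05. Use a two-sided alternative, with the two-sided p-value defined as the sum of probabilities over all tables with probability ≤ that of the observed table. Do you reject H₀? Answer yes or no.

reject H₀: no

Margins: r₁=5, r₂=9, c₁=3, c₂=11, n=14
p_obs = C(5,2)·C(9,1)/C(14,3); sum pmf over tables with pmf ≤ p_obs
p-value (two-sided) = 0.50549
At α=0.05: p ≥ α → fail to reject H₀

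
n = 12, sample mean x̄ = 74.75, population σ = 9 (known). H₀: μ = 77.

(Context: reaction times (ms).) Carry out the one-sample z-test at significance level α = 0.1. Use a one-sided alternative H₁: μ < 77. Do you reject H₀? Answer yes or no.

SE = σ/√n = 9/√12 = 2.5981
z = (x̄−μ₀)/SE = (74.75−77)/2.5981 = -0.8660
p-value (one-sided, H₁ less) = 0.19324
At α=0.1: p ≥ α → fail to reject H₀

reject H₀: no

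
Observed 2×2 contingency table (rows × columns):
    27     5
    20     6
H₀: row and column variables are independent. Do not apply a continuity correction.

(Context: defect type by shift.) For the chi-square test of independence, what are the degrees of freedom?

degrees of freedom = 1

df = (r−1)(c−1) = (2−1)·(2−1) = 1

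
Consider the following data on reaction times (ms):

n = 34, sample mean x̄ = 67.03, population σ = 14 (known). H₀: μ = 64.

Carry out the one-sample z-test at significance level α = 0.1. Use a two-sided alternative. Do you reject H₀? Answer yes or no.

SE = σ/√n = 14/√34 = 2.4010
z = (x̄−μ₀)/SE = (67.03−64)/2.4010 = 1.2620
p-value (two-sided) = 0.20695
At α=0.1: p ≥ α → fail to reject H₀

reject H₀: no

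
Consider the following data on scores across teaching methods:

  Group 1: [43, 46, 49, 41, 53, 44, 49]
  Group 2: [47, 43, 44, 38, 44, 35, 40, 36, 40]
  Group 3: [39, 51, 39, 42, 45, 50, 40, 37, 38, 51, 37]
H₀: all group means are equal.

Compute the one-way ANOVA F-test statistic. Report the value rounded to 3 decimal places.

Group means [46.43, 40.78, 42.64], grand mean 43.000
SSB = Σnᵢ(x̄ᵢ−x̄)² = 128.185; SSW = ΣΣ(x−x̄ᵢ)² = 551.815
MSB = 128.185/2 = 64.0924; MSW = 551.815/24 = 22.9923
F = MSB/MSW = 2.7876
df = (2, 24)

test statistic = 2.788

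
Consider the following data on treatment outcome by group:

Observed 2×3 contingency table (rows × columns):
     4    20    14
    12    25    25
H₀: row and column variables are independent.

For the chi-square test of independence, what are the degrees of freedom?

df = (r−1)(c−1) = (2−1)·(3−1) = 2

degrees of freedom = 2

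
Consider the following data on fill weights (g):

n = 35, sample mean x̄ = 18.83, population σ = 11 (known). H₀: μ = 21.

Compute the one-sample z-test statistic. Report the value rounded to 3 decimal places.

SE = σ/√n = 11/√35 = 1.8593
z = (x̄−μ₀)/SE = (18.83−21)/1.8593 = -1.1671

test statistic = -1.167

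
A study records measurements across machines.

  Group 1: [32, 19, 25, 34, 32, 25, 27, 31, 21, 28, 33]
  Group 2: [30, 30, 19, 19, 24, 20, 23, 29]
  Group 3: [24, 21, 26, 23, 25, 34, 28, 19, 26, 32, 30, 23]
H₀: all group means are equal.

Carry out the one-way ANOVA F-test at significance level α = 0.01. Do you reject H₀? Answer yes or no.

Group means [27.91, 24.25, 25.92], grand mean 26.194
SSB = Σnᵢ(x̄ᵢ−x̄)² = 63.513; SSW = ΣΣ(x−x̄ᵢ)² = 631.326
MSB = 63.513/2 = 31.7565; MSW = 631.326/28 = 22.5473
F = MSB/MSW = 1.4084
df = (2, 28)
p-value (upper-tail) = 0.26132
At α=0.01: p ≥ α → fail to reject H₀

reject H₀: no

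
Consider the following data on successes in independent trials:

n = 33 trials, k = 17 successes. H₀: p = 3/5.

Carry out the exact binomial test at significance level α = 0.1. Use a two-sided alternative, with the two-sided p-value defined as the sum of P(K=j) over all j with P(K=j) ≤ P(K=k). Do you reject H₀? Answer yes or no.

reject H₀: no

Exact binomial: n=33, k=17, p₀=3/5=0.6000
P(X=j) = C(n,j)·p₀^j·(1−p₀)^(n−j); p = Σ P(X=j) over j with P(X=j) ≤ P(X=17)
p-value (two-sided) = 0.37490
At α=0.1: p ≥ α → fail to reject H₀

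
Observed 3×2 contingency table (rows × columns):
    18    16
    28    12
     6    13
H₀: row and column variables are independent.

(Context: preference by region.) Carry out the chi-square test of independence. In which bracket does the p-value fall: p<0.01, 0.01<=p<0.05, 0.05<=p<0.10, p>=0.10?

Row totals [34, 40, 19], col totals [52, 41], n=93
χ² = (18−19.01)²/19.01 + (16−14.99)²/14.99 + (28−22.37)²/22.37 + (12−17.63)²/17.63 + (6−10.62)²/10.62 + (13−8.38)²/8.38 = 7.9061
df = 2
p-value (upper-tail) = 0.01920
→ bracket: 0.01<=p<0.05

p-value bracket: 0.01<=p<0.05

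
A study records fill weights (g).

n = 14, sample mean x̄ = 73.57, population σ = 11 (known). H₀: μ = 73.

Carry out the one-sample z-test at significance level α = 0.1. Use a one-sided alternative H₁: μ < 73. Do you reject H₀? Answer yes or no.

reject H₀: no

SE = σ/√n = 11/√14 = 2.9399
z = (x̄−μ₀)/SE = (73.57−73)/2.9399 = 0.1939
p-value (one-sided, H₁ less) = 0.57687
At α=0.1: p ≥ α → fail to reject H₀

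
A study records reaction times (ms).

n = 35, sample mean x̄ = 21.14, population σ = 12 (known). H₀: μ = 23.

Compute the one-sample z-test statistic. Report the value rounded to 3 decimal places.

SE = σ/√n = 12/√35 = 2.0284
z = (x̄−μ₀)/SE = (21.14−23)/2.0284 = -0.9170

test statistic = -0.917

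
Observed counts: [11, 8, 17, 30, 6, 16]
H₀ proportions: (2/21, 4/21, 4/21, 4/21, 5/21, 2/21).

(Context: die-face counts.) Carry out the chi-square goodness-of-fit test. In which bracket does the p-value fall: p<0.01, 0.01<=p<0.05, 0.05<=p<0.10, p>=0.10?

p-value bracket: p<0.01

n = 88; E_i = n·p_i = [8.38, 16.76, 16.76, 16.76, 20.95, 8.38]
χ² = (11−8.38)²/8.38 + (8−16.76)²/16.76 + (17−16.76)²/16.76 + (30−16.76)²/16.76 + (6−20.95)²/20.95 + (16−8.38)²/8.38 = 33.4540
df = 5
p-value (upper-tail) = 0.00000
→ bracket: p<0.01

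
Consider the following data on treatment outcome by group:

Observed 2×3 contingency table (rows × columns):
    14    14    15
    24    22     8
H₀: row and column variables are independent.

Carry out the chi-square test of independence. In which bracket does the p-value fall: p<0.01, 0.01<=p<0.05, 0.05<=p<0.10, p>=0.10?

p-value bracket: 0.05<=p<0.10

Row totals [43, 54], col totals [38, 36, 23], n=97
χ² = (14−16.85)²/16.85 + (14−15.96)²/15.96 + (15−10.20)²/10.20 + (24−21.15)²/21.15 + (22−20.04)²/20.04 + (8−12.80)²/12.80 = 5.3613
df = 2
p-value (upper-tail) = 0.06852
→ bracket: 0.05<=p<0.10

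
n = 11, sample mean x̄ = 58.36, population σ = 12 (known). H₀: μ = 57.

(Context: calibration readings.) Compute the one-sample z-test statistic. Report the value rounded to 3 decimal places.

test statistic = 0.376

SE = σ/√n = 12/√11 = 3.6181
z = (x̄−μ₀)/SE = (58.36−57)/3.6181 = 0.3759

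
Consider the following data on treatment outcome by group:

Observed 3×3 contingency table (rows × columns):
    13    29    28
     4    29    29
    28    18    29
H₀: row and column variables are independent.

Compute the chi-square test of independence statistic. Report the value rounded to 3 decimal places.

test statistic = 21.411

Row totals [70, 62, 75], col totals [45, 76, 86], n=207
χ² = (13−15.22)²/15.22 + (29−25.70)²/25.70 + (28−29.08)²/29.08 + (4−13.48)²/13.48 + (29−22.76)²/22.76 + (29−25.76)²/25.76 + (28−16.30)²/16.30 + (18−27.54)²/27.54 + (29−31.16)²/31.16 = 21.4109
df = 4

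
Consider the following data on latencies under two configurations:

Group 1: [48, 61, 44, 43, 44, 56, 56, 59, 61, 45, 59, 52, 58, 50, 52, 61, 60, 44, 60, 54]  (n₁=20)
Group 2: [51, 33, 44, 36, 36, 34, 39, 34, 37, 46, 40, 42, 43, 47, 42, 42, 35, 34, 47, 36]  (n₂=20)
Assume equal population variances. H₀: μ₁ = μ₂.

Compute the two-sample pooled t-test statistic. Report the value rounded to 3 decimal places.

test statistic = 7.062

x̄₁=53.350, s₁=6.675, n₁=20
x̄₂=39.900, s₂=5.291, n₂=20
s_p² = [19·6.675² + 19·5.291²]/38 = 36.2724
SE = √(s_p²·(1/20+1/20)) = 1.9045
t = (53.350−39.900)/1.9045 = 7.0621
df = 38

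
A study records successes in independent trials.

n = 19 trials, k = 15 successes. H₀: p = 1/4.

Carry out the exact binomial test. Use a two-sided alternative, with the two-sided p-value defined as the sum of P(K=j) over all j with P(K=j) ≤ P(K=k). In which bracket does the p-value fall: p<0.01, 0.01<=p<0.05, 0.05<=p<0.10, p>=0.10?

Exact binomial: n=19, k=15, p₀=1/4=0.2500
P(X=j) = C(n,j)·p₀^j·(1−p₀)^(n−j); p = Σ P(X=j) over j with P(X=j) ≤ P(X=15)
p-value (two-sided) = 0.00000
→ bracket: p<0.01

p-value bracket: p<0.01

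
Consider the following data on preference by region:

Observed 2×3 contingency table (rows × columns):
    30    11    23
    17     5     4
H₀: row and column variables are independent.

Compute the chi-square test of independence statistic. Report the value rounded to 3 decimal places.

test statistic = 3.860

Row totals [64, 26], col totals [47, 16, 27], n=90
χ² = (30−33.42)²/33.42 + (11−11.38)²/11.38 + (23−19.20)²/19.20 + (17−13.58)²/13.58 + (5−4.62)²/4.62 + (4−7.80)²/7.80 = 3.8598
df = 2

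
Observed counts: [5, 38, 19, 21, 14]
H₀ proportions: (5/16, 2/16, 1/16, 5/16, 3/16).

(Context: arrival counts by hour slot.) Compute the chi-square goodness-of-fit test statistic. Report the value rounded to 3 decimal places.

test statistic = 107.789

n = 97; E_i = n·p_i = [30.31, 12.12, 6.06, 30.31, 18.19]
χ² = (5−30.31)²/30.31 + (38−12.12)²/12.12 + (19−6.06)²/6.06 + (21−30.31)²/30.31 + (14−18.19)²/18.19 = 107.7890
df = 4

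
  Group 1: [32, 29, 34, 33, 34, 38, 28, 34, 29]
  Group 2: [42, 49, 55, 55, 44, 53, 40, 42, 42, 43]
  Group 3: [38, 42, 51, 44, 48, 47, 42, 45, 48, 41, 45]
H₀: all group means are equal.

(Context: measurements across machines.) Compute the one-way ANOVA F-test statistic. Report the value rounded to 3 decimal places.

Group means [32.33, 46.50, 44.64], grand mean 41.567
SSB = Σnᵢ(x̄ᵢ−x̄)² = 1114.321; SSW = ΣΣ(x−x̄ᵢ)² = 537.045
MSB = 1114.321/2 = 557.1606; MSW = 537.045/27 = 19.8906
F = MSB/MSW = 28.0113
df = (2, 27)

test statistic = 28.011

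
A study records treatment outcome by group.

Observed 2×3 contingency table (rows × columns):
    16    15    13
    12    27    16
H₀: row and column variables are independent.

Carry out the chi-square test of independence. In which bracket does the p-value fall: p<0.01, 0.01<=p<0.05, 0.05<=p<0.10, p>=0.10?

p-value bracket: p>=0.10

Row totals [44, 55], col totals [28, 42, 29], n=99
χ² = (16−12.44)²/12.44 + (15−18.67)²/18.67 + (13−12.89)²/12.89 + (12−15.56)²/15.56 + (27−23.33)²/23.33 + (16−16.11)²/16.11 = 3.1267
df = 2
p-value (upper-tail) = 0.20943
→ bracket: p>=0.10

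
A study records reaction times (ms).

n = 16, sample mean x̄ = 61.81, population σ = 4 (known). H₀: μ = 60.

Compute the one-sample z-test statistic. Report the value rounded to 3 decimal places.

test statistic = 1.810

SE = σ/√n = 4/√16 = 1.0000
z = (x̄−μ₀)/SE = (61.81−60)/1.0000 = 1.8100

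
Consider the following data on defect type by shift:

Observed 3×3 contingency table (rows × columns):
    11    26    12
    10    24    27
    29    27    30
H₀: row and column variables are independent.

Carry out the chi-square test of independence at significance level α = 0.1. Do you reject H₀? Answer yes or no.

reject H₀: yes

Row totals [49, 61, 86], col totals [50, 77, 69], n=196
χ² = (11−12.50)²/12.50 + (26−19.25)²/19.25 + (12−17.25)²/17.25 + (10−15.56)²/15.56 + (24−23.96)²/23.96 + (27−21.47)²/21.47 + (29−21.94)²/21.94 + (27−33.79)²/33.79 + (30−30.28)²/30.28 = 11.1921
df = 4
p-value (upper-tail) = 0.02449
At α=0.1: p < α → reject H₀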